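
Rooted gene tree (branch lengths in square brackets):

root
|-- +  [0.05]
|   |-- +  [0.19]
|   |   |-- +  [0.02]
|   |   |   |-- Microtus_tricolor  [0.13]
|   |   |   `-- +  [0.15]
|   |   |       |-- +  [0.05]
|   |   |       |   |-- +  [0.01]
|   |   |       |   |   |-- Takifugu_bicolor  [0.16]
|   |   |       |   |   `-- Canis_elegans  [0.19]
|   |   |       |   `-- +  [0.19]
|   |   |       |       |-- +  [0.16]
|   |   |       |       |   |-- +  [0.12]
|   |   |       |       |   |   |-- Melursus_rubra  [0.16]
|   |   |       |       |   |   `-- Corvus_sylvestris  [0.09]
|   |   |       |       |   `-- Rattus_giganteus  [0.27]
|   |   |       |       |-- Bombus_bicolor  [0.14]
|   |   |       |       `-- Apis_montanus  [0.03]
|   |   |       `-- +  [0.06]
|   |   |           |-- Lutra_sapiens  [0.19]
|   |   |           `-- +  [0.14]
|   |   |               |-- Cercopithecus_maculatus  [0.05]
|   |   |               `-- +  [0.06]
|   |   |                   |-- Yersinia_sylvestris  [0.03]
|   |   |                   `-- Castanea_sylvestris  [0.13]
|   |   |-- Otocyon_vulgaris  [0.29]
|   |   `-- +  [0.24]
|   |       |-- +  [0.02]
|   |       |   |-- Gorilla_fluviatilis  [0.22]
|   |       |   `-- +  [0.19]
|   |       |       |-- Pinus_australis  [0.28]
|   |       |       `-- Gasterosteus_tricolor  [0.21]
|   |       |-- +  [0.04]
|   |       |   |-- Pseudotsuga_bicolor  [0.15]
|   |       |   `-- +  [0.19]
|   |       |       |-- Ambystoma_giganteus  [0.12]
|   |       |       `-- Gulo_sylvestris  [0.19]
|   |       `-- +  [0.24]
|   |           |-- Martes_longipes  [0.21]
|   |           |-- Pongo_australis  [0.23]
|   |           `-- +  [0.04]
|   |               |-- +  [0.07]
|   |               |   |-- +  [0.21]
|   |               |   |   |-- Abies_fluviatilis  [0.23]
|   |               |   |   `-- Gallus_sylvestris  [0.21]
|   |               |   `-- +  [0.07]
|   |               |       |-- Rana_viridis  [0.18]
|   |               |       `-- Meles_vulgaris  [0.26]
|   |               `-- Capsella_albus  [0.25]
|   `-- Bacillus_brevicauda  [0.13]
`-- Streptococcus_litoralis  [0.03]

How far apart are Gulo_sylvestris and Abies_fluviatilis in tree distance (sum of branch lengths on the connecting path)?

1.21

The path runs Gulo_sylvestris → … → MRCA → … → Abies_fluviatilis; the MRCA is the node subtending ((Gorilla_fluviatilis,(Pinus_australis,Gasterosteus_tricolor)),(Pseudotsuga_bicolor,(Ambystoma_giganteus,Gulo_sylvestris)),(Martes_longipes,Pongo_australis,(((Abies_fluviatilis,Gallus_sylvestris),(Rana_viridis,Meles_vulgaris)),Capsella_albus))).
Branch lengths along that path: 0.19 + 0.19 + 0.04 + 0.24 + 0.04 + 0.07 + 0.21 + 0.23 = 1.21.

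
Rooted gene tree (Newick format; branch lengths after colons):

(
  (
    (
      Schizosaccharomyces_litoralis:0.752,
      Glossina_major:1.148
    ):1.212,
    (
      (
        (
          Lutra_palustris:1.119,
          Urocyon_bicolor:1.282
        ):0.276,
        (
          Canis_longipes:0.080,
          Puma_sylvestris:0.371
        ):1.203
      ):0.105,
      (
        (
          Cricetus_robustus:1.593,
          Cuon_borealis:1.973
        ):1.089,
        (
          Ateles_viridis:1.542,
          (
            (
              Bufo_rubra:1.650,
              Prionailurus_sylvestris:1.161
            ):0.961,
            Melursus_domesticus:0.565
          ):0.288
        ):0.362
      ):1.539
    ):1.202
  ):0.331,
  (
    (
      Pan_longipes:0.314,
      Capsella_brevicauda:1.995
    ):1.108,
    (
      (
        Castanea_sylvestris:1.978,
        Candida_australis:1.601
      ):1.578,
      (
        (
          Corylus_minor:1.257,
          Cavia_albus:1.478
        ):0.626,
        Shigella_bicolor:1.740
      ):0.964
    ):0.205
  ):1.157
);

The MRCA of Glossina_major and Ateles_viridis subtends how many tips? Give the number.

12

The MRCA of Glossina_major and Ateles_viridis is the node subtending ((Schizosaccharomyces_litoralis,Glossina_major),(((Lutra_palustris,Urocyon_bicolor),(Canis_longipes,Puma_sylvestris)),((Cricetus_robustus,Cuon_borealis),(Ateles_viridis,((Bufo_rubra,Prionailurus_sylvestris),Melursus_domesticus))))).
That clade contains 12 terminal taxa: Ateles_viridis, Bufo_rubra, Canis_longipes, Cricetus_robustus, Cuon_borealis, Glossina_major, Lutra_palustris, Melursus_domesticus, Prionailurus_sylvestris, Puma_sylvestris, Schizosaccharomyces_litoralis, Urocyon_bicolor.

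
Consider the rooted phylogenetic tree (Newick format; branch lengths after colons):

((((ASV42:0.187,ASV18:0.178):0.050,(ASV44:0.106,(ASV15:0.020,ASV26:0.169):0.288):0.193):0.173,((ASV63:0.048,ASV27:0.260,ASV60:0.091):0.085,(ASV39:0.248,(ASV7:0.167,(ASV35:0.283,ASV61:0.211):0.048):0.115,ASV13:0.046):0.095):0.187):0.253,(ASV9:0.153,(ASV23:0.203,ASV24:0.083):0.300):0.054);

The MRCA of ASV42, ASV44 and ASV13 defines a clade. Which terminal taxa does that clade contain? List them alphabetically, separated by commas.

ASV13, ASV15, ASV18, ASV26, ASV27, ASV35, ASV39, ASV42, ASV44, ASV60, ASV61, ASV63, ASV7

Tracing ASV42: it sits inside (ASV42,ASV18).
Tracing ASV44: it sits inside (ASV44,(ASV15,ASV26)).
Tracing ASV13: it sits inside (ASV39,(ASV7,(ASV35,ASV61)),ASV13).
The smallest clade enclosing all 3 is (((ASV42,ASV18),(ASV44,(ASV15,ASV26))),((ASV63,ASV27,ASV60),(ASV39,(ASV7,(ASV35,ASV61)),ASV13))); the answer is its 13 terminal taxa in alphabetical order.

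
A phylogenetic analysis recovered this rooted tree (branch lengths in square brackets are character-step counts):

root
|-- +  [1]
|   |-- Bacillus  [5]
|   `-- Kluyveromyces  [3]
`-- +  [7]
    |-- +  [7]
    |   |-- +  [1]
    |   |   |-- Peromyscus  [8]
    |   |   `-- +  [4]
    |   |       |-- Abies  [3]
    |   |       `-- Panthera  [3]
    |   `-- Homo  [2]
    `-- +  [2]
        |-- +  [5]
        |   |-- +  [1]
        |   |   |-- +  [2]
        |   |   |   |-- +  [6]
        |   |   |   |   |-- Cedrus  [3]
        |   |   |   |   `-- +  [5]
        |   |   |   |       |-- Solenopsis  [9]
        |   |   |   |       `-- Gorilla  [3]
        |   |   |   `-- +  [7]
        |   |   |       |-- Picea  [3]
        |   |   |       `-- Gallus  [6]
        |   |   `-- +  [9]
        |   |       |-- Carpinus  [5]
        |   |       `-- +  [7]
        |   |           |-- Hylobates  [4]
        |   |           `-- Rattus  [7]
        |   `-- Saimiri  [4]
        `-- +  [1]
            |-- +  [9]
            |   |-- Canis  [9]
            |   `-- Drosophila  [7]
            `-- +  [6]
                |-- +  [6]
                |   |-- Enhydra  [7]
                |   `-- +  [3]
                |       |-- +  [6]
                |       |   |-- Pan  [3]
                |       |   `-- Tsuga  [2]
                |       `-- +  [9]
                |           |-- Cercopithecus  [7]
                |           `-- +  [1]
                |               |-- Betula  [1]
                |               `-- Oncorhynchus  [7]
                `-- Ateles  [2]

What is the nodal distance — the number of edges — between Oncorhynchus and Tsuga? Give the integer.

5

The MRCA of Oncorhynchus and Tsuga is the node subtending ((Pan,Tsuga),(Cercopithecus,(Betula,Oncorhynchus))).
From Oncorhynchus up to that node: 3 branches. From Tsuga up to the same node: 2 branches. Total: 3 + 2 = 5.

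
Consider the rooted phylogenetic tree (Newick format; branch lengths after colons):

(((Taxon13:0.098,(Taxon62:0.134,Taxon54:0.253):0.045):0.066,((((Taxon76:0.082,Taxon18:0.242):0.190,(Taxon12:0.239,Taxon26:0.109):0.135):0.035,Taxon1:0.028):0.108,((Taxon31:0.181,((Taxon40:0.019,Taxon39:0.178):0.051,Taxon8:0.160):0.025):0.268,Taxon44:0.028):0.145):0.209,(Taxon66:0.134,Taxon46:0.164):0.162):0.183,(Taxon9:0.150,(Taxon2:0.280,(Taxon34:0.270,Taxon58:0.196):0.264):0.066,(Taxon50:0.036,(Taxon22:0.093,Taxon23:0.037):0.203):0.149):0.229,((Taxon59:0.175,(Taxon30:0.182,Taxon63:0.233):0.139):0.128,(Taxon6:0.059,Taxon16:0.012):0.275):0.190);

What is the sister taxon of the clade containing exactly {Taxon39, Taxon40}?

The clade containing exactly {Taxon39, Taxon40} attaches to the tree at the node subtending ((Taxon40,Taxon39),Taxon8).
The other lineage descending from that same node — the sister group — is the single tip Taxon8.

Taxon8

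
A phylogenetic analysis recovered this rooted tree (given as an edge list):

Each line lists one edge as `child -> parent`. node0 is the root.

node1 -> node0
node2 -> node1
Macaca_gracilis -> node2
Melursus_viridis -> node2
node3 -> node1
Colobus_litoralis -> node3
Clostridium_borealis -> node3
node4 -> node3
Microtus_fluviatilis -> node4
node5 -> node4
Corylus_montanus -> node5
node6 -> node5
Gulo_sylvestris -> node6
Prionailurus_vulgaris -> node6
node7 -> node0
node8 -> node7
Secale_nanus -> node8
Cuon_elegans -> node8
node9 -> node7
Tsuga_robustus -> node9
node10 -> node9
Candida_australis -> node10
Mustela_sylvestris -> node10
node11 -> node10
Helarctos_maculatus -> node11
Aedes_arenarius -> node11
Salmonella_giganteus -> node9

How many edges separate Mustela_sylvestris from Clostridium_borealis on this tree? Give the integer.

The MRCA of Mustela_sylvestris and Clostridium_borealis is the root of the tree.
From Mustela_sylvestris up to that node: 4 branches. From Clostridium_borealis up to the same node: 3 branches. Total: 4 + 3 = 7.

7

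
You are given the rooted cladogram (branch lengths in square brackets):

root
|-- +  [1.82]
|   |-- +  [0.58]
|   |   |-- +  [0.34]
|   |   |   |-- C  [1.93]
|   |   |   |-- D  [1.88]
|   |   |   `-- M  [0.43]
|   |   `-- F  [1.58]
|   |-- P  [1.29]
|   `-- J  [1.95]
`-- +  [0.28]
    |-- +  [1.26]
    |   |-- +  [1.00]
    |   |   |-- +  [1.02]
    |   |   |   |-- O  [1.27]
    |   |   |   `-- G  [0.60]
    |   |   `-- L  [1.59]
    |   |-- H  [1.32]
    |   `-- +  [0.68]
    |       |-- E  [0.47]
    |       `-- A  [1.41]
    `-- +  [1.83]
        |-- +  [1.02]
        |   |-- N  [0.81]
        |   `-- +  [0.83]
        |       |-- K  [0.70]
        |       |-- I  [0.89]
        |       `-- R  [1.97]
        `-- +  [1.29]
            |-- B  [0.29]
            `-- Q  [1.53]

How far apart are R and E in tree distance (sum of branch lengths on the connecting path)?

8.06

The path runs R → … → MRCA → … → E; the MRCA is the node subtending ((((O,G),L),H,(E,A)),((N,(K,I,R)),(B,Q))).
Branch lengths along that path: 1.97 + 0.83 + 1.02 + 1.83 + 1.26 + 0.68 + 0.47 = 8.06.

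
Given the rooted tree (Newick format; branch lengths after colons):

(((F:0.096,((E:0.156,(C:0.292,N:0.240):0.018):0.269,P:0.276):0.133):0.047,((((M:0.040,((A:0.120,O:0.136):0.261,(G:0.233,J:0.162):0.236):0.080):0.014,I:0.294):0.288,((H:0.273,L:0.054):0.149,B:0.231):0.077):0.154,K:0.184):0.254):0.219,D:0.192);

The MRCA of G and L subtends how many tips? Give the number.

9

The MRCA of G and L is the node subtending (((M,((A,O),(G,J))),I),((H,L),B)).
That clade contains 9 terminal taxa: A, B, G, H, I, J, L, M, O.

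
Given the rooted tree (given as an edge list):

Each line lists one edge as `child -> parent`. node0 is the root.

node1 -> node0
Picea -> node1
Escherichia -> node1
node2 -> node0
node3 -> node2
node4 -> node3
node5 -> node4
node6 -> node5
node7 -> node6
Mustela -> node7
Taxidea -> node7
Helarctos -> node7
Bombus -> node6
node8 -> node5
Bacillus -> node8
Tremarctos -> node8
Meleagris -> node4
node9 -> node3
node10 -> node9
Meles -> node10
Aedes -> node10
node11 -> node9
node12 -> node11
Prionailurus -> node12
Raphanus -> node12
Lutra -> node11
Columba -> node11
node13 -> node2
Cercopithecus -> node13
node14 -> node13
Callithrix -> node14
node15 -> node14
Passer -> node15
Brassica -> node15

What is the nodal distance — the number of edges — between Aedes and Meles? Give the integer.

2

The MRCA of Aedes and Meles is the node subtending (Meles,Aedes).
From Aedes up to that node: 1 branch. From Meles up to the same node: 1 branch. Total: 1 + 1 = 2.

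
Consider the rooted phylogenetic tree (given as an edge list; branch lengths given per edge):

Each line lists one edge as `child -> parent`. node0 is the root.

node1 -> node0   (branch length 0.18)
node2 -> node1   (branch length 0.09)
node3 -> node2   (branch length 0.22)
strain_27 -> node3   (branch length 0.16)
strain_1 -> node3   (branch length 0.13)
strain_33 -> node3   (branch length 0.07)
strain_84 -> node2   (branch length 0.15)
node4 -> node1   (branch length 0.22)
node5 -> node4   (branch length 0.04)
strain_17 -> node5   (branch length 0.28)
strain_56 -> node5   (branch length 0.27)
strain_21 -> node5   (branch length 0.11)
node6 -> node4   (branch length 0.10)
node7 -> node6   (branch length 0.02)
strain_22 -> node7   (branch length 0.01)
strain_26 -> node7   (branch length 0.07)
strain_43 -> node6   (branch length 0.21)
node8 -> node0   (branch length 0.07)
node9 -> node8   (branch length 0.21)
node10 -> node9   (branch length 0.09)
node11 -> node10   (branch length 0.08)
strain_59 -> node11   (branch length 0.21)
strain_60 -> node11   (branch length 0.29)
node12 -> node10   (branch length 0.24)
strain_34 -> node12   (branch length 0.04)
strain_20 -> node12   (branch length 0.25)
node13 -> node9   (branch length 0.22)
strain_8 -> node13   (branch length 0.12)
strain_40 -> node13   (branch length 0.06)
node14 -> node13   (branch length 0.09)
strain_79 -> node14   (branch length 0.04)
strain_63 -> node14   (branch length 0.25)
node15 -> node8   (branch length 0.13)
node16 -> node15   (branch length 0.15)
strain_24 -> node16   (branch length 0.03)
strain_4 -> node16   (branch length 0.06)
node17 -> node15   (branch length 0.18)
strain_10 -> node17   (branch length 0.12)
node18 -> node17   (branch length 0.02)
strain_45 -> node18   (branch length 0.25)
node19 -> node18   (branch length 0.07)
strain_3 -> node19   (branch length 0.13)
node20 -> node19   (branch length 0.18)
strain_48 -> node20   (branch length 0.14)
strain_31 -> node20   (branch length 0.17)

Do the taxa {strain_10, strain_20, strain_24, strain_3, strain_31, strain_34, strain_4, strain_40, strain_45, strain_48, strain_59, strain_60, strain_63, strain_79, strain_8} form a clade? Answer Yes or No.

The most recent common ancestor of these taxa subtends ((((strain_59,strain_60),(strain_34,strain_20)),(strain_8,strain_40,(strain_79,strain_63))),((strain_24,strain_4),(strain_10,(strain_45,(strain_3,(strain_48,strain_31)))))).
That clade has exactly 15 tips — every listed taxon and nothing else — so the group is monophyletic.

Yes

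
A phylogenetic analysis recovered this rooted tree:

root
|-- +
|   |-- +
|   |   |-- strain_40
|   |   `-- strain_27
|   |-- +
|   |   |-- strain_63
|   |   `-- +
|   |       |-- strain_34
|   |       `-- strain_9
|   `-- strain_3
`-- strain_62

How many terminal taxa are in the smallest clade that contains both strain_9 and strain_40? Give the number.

The MRCA of strain_9 and strain_40 is the node subtending ((strain_40,strain_27),(strain_63,(strain_34,strain_9)),strain_3).
That clade contains 6 terminal taxa: strain_27, strain_3, strain_34, strain_40, strain_63, strain_9.

6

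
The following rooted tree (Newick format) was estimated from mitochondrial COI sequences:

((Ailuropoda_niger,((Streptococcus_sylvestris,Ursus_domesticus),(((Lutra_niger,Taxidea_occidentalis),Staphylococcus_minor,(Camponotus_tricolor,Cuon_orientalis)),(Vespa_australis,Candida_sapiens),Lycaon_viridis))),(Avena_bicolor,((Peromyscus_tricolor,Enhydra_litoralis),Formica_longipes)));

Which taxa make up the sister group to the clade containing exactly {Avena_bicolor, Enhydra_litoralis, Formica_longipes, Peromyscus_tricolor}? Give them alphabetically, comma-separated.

The clade containing exactly {Avena_bicolor, Enhydra_litoralis, Formica_longipes, Peromyscus_tricolor} attaches directly to the root of the tree.
The other lineage descending from that same node — the sister group — is (Ailuropoda_niger,((Streptococcus_sylvestris,Ursus_domesticus),(((Lutra_niger,Taxidea_occidentalis),Staphylococcus_minor,(Camponotus_tricolor,Cuon_orientalis)),(Vespa_australis,Candida_sapiens),Lycaon_viridis))); its 11 tips in alphabetical order are the answer.

Ailuropoda_niger, Camponotus_tricolor, Candida_sapiens, Cuon_orientalis, Lutra_niger, Lycaon_viridis, Staphylococcus_minor, Streptococcus_sylvestris, Taxidea_occidentalis, Ursus_domesticus, Vespa_australis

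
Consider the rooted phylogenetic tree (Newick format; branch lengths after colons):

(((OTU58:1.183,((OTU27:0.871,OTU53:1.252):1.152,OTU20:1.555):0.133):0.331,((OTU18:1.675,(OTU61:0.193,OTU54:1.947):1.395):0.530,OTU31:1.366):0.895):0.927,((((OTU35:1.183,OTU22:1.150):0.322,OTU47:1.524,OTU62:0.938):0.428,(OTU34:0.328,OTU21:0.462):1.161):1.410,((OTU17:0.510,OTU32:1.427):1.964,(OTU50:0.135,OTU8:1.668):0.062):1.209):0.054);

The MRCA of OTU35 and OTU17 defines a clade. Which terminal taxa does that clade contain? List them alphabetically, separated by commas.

OTU17, OTU21, OTU22, OTU32, OTU34, OTU35, OTU47, OTU50, OTU62, OTU8

Tracing OTU35: it sits inside (OTU35,OTU22).
Tracing OTU17: it sits inside (OTU17,OTU32).
The smallest clade enclosing both is ((((OTU35,OTU22),OTU47,OTU62),(OTU34,OTU21)),((OTU17,OTU32),(OTU50,OTU8))); the answer is its 10 terminal taxa in alphabetical order.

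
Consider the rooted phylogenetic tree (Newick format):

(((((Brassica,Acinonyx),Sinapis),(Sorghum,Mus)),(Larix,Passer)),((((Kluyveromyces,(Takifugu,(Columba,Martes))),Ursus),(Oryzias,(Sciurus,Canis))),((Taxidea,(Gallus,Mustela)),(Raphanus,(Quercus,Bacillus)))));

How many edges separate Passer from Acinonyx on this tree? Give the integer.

The MRCA of Passer and Acinonyx is the node subtending ((((Brassica,Acinonyx),Sinapis),(Sorghum,Mus)),(Larix,Passer)).
From Passer up to that node: 2 branches. From Acinonyx up to the same node: 4 branches. Total: 2 + 4 = 6.

6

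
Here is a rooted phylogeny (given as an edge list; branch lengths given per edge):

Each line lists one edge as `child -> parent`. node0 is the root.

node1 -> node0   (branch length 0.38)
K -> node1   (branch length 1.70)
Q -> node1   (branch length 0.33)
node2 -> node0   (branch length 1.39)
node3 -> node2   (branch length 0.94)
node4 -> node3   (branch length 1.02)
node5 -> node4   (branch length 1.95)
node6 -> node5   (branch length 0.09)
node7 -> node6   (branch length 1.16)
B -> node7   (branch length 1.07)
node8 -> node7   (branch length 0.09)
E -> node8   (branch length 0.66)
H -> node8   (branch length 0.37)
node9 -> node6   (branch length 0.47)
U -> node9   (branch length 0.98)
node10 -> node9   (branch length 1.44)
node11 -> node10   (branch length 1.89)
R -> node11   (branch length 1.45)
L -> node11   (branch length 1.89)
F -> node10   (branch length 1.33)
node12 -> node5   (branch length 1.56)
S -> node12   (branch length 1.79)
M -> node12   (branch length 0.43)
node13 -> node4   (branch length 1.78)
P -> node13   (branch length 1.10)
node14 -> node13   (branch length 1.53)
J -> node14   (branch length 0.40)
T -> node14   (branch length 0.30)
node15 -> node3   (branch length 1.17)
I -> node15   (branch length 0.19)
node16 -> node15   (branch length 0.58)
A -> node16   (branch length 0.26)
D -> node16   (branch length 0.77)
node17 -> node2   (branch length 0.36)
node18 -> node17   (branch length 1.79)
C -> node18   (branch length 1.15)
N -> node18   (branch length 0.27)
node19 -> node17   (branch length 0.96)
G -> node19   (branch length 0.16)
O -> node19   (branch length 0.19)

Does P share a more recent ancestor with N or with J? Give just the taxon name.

The MRCA of P and J subtends (P,(J,T)) (3 taxa).
The MRCA of P and N subtends ((((((B,(E,H)),(U,((R,L),F))),(S,M)),(P,(J,T))),(I,(A,D))),((C,N),(G,O))) (19 taxa).
The first is nested inside the second, so P shares a more recent common ancestor with J.

J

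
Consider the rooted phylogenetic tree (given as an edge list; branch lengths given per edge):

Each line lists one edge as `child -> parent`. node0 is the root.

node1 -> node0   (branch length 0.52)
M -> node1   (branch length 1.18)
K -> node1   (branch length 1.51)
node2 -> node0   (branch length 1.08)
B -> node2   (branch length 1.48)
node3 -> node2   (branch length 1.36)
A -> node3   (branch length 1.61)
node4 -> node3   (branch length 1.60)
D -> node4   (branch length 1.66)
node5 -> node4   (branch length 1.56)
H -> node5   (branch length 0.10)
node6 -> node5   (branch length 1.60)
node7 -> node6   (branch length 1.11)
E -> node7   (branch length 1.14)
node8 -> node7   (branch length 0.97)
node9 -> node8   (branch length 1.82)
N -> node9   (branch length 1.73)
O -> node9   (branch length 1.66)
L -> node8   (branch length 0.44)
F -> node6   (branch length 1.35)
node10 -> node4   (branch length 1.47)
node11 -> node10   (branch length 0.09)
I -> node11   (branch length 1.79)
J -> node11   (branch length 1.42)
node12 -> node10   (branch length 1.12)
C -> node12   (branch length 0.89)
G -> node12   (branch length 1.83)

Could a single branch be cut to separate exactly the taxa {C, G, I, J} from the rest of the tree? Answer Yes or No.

The most recent common ancestor of these taxa subtends ((I,J),(C,G)).
That clade has exactly 4 tips — every listed taxon and nothing else — so the group is monophyletic.

Yes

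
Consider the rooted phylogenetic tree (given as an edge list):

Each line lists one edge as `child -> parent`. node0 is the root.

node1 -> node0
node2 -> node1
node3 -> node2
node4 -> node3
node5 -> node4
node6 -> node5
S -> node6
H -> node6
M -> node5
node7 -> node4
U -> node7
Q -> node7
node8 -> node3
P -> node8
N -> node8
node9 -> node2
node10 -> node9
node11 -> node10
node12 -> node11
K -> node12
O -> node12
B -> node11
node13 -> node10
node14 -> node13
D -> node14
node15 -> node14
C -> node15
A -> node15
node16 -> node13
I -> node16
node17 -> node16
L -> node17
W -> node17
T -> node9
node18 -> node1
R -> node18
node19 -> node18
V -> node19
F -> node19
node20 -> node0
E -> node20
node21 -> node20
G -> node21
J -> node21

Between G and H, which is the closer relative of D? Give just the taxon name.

The MRCA of D and H subtends (((((S,H),M),(U,Q)),(P,N)),((((K,O),B),((D,(C,A)),(I,(L,W)))),T)) (17 taxa).
The MRCA of D and G is the root, subtending the entire tree (23 taxa).
The first is nested inside the second, so D shares a more recent common ancestor with H.

H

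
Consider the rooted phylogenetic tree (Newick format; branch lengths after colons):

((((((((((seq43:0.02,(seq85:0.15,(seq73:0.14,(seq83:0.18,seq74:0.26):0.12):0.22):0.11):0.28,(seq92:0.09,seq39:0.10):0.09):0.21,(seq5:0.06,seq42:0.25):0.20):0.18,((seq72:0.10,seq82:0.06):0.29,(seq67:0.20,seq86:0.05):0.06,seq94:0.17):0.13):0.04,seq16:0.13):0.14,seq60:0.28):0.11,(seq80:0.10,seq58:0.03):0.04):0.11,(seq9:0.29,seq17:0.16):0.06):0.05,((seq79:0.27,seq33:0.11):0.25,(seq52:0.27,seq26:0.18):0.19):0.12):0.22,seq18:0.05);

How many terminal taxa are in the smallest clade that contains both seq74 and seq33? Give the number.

24

The MRCA of seq74 and seq33 is the node subtending (((((((((seq43,(seq85,(seq73,(seq83,seq74)))),(seq92,seq39)),(seq5,seq42)),((seq72,seq82),(seq67,seq86),seq94)),seq16),seq60),(seq80,seq58)),(seq9,seq17)),((seq79,seq33),(seq52,seq26))).
That clade contains 24 terminal taxa: seq16, seq17, seq26, seq33, seq39, seq42, seq43, seq5, seq52, seq58, seq60, seq67, seq72, seq73, seq74, seq79, seq80, seq82, seq83, seq85, seq86, seq9, seq92, seq94.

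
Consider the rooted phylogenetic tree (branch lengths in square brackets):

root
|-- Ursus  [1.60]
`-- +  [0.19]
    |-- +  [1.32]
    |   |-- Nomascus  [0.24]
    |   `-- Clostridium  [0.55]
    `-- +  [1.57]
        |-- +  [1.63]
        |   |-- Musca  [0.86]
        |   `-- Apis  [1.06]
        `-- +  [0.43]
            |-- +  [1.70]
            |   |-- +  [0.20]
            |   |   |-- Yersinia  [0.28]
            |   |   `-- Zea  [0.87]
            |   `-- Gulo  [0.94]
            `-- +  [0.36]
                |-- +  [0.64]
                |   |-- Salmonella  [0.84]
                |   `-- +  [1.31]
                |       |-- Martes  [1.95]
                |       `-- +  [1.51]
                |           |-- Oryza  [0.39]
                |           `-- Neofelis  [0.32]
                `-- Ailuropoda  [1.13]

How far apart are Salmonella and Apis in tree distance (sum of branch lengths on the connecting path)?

The path runs Salmonella → … → MRCA → … → Apis; the MRCA is the node subtending ((Musca,Apis),(((Yersinia,Zea),Gulo),((Salmonella,(Martes,(Oryza,Neofelis))),Ailuropoda))).
Branch lengths along that path: 0.84 + 0.64 + 0.36 + 0.43 + 1.63 + 1.06 = 4.96.

4.96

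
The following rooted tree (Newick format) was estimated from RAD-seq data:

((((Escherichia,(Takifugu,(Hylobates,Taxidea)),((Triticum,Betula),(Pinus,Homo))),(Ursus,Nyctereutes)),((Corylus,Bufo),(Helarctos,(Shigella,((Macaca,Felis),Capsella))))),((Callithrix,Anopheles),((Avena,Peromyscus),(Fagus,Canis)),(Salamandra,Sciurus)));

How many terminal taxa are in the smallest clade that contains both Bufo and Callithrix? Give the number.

The MRCA of Bufo and Callithrix is the root, so the clade is the entire tree.
That clade contains 25 terminal taxa: Anopheles, Avena, Betula, Bufo, Callithrix, Canis, Capsella, Corylus, Escherichia, Fagus, Felis, Helarctos, Homo, Hylobates, Macaca, Nyctereutes, Peromyscus, Pinus, Salamandra, Sciurus, Shigella, Takifugu, Taxidea, Triticum, Ursus.

25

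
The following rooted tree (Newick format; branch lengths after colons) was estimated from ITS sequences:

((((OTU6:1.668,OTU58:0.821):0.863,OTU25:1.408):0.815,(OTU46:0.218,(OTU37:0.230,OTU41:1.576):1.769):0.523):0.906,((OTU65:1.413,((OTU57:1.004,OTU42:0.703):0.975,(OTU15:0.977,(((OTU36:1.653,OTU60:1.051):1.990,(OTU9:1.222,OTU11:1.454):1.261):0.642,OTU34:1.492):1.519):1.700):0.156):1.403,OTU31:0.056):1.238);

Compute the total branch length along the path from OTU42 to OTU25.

The path runs OTU42 → … → MRCA → … → OTU25; the MRCA is the root of the tree.
Branch lengths along that path: 0.703 + 0.975 + 0.156 + 1.403 + 1.238 + 0.906 + 0.815 + 1.408 = 7.604.

7.604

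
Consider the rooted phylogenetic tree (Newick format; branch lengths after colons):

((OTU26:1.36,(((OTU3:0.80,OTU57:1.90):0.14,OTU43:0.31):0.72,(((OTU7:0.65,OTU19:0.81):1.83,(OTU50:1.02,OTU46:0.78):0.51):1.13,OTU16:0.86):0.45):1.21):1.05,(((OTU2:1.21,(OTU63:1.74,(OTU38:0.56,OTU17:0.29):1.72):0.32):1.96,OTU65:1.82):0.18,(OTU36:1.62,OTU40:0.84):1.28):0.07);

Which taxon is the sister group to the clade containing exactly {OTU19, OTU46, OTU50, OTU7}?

OTU16

The clade containing exactly {OTU19, OTU46, OTU50, OTU7} attaches to the tree at the node subtending (((OTU7,OTU19),(OTU50,OTU46)),OTU16).
The other lineage descending from that same node — the sister group — is the single tip OTU16.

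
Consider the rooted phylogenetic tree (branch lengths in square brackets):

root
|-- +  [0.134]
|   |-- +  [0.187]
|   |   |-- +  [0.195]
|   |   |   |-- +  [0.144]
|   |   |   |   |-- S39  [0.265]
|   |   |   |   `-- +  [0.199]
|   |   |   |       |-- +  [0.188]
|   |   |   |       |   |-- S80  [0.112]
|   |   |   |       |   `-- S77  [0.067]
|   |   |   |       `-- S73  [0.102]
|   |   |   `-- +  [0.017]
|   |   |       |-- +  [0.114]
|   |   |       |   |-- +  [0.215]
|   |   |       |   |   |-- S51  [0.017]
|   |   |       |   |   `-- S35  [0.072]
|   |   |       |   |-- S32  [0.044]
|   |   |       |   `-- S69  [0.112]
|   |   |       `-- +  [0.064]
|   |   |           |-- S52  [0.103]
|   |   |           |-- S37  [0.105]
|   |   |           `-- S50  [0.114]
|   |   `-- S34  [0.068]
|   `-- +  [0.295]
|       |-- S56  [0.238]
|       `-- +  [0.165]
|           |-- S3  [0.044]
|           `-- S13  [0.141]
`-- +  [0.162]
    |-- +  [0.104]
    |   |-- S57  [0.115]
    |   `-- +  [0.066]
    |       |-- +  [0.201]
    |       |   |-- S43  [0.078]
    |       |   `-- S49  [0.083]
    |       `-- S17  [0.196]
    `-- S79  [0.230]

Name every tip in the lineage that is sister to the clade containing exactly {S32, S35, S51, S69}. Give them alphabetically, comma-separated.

S37, S50, S52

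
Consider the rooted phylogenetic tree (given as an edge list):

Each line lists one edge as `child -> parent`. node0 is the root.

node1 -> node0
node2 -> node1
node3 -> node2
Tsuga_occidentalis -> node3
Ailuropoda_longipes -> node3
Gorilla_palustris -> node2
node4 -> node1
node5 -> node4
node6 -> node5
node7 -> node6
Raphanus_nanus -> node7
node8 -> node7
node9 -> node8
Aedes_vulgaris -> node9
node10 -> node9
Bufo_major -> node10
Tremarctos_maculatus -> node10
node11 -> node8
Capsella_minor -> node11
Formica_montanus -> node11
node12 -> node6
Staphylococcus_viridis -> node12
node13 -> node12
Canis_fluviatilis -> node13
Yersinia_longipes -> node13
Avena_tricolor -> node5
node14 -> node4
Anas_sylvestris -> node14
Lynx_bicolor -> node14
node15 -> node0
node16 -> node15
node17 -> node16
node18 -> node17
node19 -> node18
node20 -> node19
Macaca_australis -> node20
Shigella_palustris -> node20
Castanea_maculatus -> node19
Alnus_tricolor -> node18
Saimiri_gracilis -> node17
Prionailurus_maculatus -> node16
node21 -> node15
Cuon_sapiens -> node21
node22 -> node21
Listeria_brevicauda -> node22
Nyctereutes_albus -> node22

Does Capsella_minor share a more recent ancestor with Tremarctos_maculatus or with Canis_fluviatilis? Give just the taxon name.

Tremarctos_maculatus

The MRCA of Capsella_minor and Tremarctos_maculatus subtends ((Aedes_vulgaris,(Bufo_major,Tremarctos_maculatus)),(Capsella_minor,Formica_montanus)) (5 taxa).
The MRCA of Capsella_minor and Canis_fluviatilis subtends ((Raphanus_nanus,((Aedes_vulgaris,(Bufo_major,Tremarctos_maculatus)),(Capsella_minor,Formica_montanus))),(Staphylococcus_viridis,(Canis_fluviatilis,Yersinia_longipes))) (9 taxa).
The first is nested inside the second, so Capsella_minor shares a more recent common ancestor with Tremarctos_maculatus.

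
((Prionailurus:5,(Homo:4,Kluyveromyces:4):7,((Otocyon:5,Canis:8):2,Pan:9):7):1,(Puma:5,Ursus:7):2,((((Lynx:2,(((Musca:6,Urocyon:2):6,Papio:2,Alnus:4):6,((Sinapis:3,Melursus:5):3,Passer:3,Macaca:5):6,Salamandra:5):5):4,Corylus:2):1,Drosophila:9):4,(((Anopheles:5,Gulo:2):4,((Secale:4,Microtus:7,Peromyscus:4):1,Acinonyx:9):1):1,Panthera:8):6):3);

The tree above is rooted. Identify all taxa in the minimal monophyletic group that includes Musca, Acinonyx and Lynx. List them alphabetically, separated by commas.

Acinonyx, Alnus, Anopheles, Corylus, Drosophila, Gulo, Lynx, Macaca, Melursus, Microtus, Musca, Panthera, Papio, Passer, Peromyscus, Salamandra, Secale, Sinapis, Urocyon

Tracing Musca: it sits inside (Musca,Urocyon).
Tracing Acinonyx: it sits inside ((Secale,Microtus,Peromyscus),Acinonyx).
Tracing Lynx: it sits inside (Lynx,(((Musca,Urocyon),Papio,Alnus),((Sinapis,Melursus),Passer,Macaca),Salamandra)).
The smallest clade enclosing all 3 is ((((Lynx,(((Musca,Urocyon),Papio,Alnus),((Sinapis,Melursus),Passer,Macaca),Salamandra)),Corylus),Drosophila),(((Anopheles,Gulo),((Secale,Microtus,Peromyscus),Acinonyx)),Panthera)); the answer is its 19 terminal taxa in alphabetical order.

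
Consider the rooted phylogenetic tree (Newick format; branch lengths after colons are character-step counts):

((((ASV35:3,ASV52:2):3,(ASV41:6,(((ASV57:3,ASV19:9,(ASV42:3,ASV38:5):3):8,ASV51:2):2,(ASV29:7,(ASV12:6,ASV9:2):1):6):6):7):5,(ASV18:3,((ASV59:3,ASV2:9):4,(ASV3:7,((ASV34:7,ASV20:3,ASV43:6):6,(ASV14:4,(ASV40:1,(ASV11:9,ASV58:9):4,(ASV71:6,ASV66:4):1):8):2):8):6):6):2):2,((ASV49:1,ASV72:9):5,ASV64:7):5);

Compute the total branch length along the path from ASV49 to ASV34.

The path runs ASV49 → … → MRCA → … → ASV34; the MRCA is the root of the tree.
Branch lengths along that path: 1 + 5 + 5 + 2 + 2 + 6 + 6 + 8 + 6 + 7 = 48.

48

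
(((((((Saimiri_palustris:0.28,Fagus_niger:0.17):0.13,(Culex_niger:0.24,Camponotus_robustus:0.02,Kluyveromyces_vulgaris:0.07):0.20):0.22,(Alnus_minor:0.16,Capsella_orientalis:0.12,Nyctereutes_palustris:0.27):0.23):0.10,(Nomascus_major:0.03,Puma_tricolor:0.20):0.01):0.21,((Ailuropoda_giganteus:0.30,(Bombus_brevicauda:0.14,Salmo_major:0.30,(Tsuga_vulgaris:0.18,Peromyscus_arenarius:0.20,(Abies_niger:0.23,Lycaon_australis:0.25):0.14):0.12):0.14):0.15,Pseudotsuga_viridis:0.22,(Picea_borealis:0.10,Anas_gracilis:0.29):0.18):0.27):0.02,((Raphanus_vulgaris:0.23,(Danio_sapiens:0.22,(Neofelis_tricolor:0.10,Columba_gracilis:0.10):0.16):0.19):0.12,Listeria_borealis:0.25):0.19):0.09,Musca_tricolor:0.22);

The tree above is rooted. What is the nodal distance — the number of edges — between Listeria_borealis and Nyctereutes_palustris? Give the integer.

7

The MRCA of Listeria_borealis and Nyctereutes_palustris is the node subtending ((((((Saimiri_palustris,Fagus_niger),(Culex_niger,Camponotus_robustus,Kluyveromyces_vulgaris)),(Alnus_minor,Capsella_orientalis,Nyctereutes_palustris)),(Nomascus_major,Puma_tricolor)),((Ailuropoda_giganteus,(Bombus_brevicauda,Salmo_major,(Tsuga_vulgaris,Peromyscus_arenarius,(Abies_niger,Lycaon_australis)))),Pseudotsuga_viridis,(Picea_borealis,Anas_gracilis))),((Raphanus_vulgaris,(Danio_sapiens,(Neofelis_tricolor,Columba_gracilis))),Listeria_borealis)).
From Listeria_borealis up to that node: 2 branches. From Nyctereutes_palustris up to the same node: 5 branches. Total: 2 + 5 = 7.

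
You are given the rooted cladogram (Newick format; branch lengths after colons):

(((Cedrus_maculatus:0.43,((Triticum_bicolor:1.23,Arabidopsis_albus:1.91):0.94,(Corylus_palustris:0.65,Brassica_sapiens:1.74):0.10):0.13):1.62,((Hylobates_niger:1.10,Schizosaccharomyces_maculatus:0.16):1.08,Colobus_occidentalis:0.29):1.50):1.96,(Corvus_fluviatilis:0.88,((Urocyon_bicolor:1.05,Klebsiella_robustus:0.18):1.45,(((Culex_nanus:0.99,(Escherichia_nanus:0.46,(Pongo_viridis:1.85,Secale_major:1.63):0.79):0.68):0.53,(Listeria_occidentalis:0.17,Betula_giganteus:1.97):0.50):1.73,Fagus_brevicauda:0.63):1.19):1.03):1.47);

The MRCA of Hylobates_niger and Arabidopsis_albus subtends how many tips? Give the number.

8

The MRCA of Hylobates_niger and Arabidopsis_albus is the node subtending ((Cedrus_maculatus,((Triticum_bicolor,Arabidopsis_albus),(Corylus_palustris,Brassica_sapiens))),((Hylobates_niger,Schizosaccharomyces_maculatus),Colobus_occidentalis)).
That clade contains 8 terminal taxa: Arabidopsis_albus, Brassica_sapiens, Cedrus_maculatus, Colobus_occidentalis, Corylus_palustris, Hylobates_niger, Schizosaccharomyces_maculatus, Triticum_bicolor.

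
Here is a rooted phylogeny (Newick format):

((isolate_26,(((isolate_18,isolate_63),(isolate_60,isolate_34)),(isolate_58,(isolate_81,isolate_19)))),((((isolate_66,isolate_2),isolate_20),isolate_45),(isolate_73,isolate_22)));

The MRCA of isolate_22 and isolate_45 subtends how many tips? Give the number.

The MRCA of isolate_22 and isolate_45 is the node subtending ((((isolate_66,isolate_2),isolate_20),isolate_45),(isolate_73,isolate_22)).
That clade contains 6 terminal taxa: isolate_2, isolate_20, isolate_22, isolate_45, isolate_66, isolate_73.

6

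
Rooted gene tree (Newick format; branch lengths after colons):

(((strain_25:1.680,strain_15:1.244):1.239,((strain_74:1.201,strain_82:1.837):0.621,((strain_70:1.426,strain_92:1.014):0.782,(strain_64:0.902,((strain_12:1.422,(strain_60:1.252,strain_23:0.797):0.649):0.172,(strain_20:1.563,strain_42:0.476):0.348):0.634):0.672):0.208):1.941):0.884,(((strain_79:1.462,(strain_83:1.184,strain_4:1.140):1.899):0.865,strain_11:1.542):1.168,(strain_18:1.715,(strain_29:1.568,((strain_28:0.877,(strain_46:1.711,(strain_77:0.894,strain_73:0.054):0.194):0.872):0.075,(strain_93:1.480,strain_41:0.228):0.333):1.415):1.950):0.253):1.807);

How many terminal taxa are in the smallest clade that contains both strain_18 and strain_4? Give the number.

The MRCA of strain_18 and strain_4 is the node subtending (((strain_79,(strain_83,strain_4)),strain_11),(strain_18,(strain_29,((strain_28,(strain_46,(strain_77,strain_73))),(strain_93,strain_41))))).
That clade contains 12 terminal taxa: strain_11, strain_18, strain_28, strain_29, strain_4, strain_41, strain_46, strain_73, strain_77, strain_79, strain_83, strain_93.

12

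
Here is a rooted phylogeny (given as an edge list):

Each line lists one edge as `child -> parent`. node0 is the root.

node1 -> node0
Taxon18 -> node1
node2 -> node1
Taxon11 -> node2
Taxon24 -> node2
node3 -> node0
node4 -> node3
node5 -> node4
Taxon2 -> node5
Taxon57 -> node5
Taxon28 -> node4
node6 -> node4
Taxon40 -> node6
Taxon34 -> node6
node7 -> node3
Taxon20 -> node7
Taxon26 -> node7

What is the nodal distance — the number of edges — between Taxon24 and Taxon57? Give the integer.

The MRCA of Taxon24 and Taxon57 is the root of the tree.
From Taxon24 up to that node: 3 branches. From Taxon57 up to the same node: 4 branches. Total: 3 + 4 = 7.

7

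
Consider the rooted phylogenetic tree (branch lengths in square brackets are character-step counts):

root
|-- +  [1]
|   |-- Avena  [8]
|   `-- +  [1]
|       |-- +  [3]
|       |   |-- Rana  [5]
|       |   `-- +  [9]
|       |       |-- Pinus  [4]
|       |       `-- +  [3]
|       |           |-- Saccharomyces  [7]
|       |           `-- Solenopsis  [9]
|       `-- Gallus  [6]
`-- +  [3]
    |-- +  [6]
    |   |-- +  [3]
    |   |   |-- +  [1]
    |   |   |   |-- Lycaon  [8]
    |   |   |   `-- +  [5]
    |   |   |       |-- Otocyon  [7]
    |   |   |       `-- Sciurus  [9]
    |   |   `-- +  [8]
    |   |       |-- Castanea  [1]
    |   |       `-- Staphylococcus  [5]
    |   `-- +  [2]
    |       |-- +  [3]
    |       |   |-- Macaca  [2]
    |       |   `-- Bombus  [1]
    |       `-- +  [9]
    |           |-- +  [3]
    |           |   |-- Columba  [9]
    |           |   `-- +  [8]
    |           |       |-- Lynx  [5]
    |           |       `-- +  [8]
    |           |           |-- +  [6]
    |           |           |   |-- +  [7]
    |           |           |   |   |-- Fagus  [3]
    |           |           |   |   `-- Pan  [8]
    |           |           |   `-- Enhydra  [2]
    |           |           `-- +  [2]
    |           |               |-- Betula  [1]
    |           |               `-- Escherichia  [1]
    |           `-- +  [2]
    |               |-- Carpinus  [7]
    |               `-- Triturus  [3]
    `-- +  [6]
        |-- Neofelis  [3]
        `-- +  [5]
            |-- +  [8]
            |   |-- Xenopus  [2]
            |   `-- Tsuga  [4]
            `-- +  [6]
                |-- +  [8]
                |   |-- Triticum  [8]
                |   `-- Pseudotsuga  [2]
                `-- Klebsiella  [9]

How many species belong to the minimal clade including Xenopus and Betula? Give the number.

The MRCA of Xenopus and Betula is the node subtending ((((Lycaon,(Otocyon,Sciurus)),(Castanea,Staphylococcus)),((Macaca,Bombus),((Columba,(Lynx,(((Fagus,Pan),Enhydra),(Betula,Escherichia)))),(Carpinus,Triturus)))),(Neofelis,((Xenopus,Tsuga),((Triticum,Pseudotsuga),Klebsiella)))).
That clade contains 22 terminal taxa: Betula, Bombus, Carpinus, Castanea, Columba, Enhydra, Escherichia, Fagus, Klebsiella, Lycaon, Lynx, Macaca, Neofelis, Otocyon, Pan, Pseudotsuga, Sciurus, Staphylococcus, Triticum, Triturus, Tsuga, Xenopus.

22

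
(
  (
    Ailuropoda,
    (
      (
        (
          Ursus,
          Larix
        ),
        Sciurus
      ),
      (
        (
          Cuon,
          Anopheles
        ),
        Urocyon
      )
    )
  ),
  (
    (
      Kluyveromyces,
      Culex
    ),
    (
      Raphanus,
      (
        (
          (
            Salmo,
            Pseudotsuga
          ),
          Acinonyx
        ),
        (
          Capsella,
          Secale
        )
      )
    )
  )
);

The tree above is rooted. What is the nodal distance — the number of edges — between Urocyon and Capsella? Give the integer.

9

The MRCA of Urocyon and Capsella is the root of the tree.
From Urocyon up to that node: 4 branches. From Capsella up to the same node: 5 branches. Total: 4 + 5 = 9.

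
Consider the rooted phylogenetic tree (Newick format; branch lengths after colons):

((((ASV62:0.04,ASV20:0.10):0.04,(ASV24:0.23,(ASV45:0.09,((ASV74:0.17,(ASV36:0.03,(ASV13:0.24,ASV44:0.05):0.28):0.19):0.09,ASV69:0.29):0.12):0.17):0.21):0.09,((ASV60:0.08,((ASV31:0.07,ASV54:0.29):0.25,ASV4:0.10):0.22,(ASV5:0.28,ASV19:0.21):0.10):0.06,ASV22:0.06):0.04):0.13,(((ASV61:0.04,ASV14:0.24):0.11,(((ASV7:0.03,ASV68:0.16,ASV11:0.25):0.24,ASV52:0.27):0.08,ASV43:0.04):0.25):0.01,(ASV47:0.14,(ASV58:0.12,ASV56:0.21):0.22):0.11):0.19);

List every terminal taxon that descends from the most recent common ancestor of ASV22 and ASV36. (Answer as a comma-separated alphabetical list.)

ASV13, ASV19, ASV20, ASV22, ASV24, ASV31, ASV36, ASV4, ASV44, ASV45, ASV5, ASV54, ASV60, ASV62, ASV69, ASV74

Tracing ASV22: it sits inside ((ASV60,((ASV31,ASV54),ASV4),(ASV5,ASV19)),ASV22).
Tracing ASV36: it sits inside (ASV36,(ASV13,ASV44)).
The smallest clade enclosing both is (((ASV62,ASV20),(ASV24,(ASV45,((ASV74,(ASV36,(ASV13,ASV44))),ASV69)))),((ASV60,((ASV31,ASV54),ASV4),(ASV5,ASV19)),ASV22)); the answer is its 16 terminal taxa in alphabetical order.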